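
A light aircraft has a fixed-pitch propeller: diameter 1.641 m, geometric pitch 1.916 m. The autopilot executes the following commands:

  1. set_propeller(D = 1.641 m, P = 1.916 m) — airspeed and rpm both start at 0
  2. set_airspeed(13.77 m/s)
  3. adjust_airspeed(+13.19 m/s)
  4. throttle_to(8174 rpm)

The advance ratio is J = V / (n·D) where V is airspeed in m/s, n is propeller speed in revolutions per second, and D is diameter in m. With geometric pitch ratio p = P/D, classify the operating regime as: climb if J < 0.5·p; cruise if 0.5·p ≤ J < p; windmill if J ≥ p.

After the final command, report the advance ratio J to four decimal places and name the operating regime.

set_propeller: D = 1.641 m, P = 1.916 m (p = P/D = 1.167581); state ← (V=0, rpm=0)
set_airspeed(13.77): V ← 13.77 m/s
adjust_airspeed(+13.19): V ← 13.77 +13.19 = 26.96 m/s
throttle_to(8174): rpm ← 8174
final state: V = 26.96 m/s, rpm = 8174 → n = rpm/60 = 136.233333 rev/s
J = V / (n·D) = 26.96 / (136.233333 × 1.641) = 0.120595
regime bands: climb J<0.5838 | cruise [0.5838, 1.1676) | windmill J≥1.1676
J = 0.1206 → climb

J = 0.1206, regime = climb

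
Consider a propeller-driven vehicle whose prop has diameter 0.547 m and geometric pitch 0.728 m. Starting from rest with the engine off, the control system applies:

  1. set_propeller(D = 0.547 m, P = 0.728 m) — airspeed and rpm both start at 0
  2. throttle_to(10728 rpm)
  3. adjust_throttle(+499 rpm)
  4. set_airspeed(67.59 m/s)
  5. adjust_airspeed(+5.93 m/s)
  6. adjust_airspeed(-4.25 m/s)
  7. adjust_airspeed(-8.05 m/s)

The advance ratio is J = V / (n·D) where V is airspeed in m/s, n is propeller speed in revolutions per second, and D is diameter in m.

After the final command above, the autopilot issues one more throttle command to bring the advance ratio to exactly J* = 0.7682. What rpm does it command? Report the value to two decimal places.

set_propeller: D = 0.547 m, P = 0.728 m (p = P/D = 1.330896); state ← (V=0, rpm=0)
throttle_to(10728): rpm ← 10728
adjust_throttle(+499): rpm ← 10728 +499 = 11227
set_airspeed(67.59): V ← 67.59 m/s
adjust_airspeed(+5.93): V ← 67.59 +5.93 = 73.52 m/s
adjust_airspeed(-4.25): V ← 73.52 -4.25 = 69.27 m/s
adjust_airspeed(-8.05): V ← 69.27 -8.05 = 61.22 m/s
final state: V = 61.22 m/s, rpm = 11227 → n = rpm/60 = 187.116667 rev/s
target J* = 0.7682; solve J* = V/(n·D) for n: n = V/(J*·D) = 61.22/(0.7682 × 0.547) = 145.690655 rev/s
rpm = 60·n = 8741.439306

rpm = 8741.44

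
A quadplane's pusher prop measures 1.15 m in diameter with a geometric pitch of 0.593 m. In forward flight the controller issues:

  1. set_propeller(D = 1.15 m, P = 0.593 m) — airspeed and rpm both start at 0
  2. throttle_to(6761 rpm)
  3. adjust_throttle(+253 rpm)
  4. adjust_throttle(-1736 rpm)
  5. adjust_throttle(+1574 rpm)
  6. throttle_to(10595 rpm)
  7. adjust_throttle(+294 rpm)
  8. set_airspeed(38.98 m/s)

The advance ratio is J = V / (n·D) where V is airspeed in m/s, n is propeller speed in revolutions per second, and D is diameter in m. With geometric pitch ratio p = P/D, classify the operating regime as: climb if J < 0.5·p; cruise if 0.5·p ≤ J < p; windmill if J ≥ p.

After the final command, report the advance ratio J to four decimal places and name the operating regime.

J = 0.1868, regime = climb

set_propeller: D = 1.15 m, P = 0.593 m (p = P/D = 0.515652); state ← (V=0, rpm=0)
throttle_to(6761): rpm ← 6761
adjust_throttle(+253): rpm ← 6761 +253 = 7014
adjust_throttle(-1736): rpm ← 7014 -1736 = 5278
adjust_throttle(+1574): rpm ← 5278 +1574 = 6852
throttle_to(10595): rpm ← 10595
adjust_throttle(+294): rpm ← 10595 +294 = 10889
set_airspeed(38.98): V ← 38.98 m/s
final state: V = 38.98 m/s, rpm = 10889 → n = rpm/60 = 181.483333 rev/s
J = V / (n·D) = 38.98 / (181.483333 × 1.15) = 0.186770
regime bands: climb J<0.2578 | cruise [0.2578, 0.5157) | windmill J≥0.5157
J = 0.1868 → climb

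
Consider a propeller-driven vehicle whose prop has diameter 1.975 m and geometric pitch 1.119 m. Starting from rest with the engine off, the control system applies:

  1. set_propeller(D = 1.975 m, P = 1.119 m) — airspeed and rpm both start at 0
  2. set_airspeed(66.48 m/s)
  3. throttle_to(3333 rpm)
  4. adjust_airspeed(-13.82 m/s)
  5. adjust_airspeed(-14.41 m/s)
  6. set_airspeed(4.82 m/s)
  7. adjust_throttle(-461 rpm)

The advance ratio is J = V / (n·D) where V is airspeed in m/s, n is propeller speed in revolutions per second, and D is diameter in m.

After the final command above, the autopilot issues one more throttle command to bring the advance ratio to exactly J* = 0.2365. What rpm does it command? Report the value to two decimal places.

rpm = 619.16

set_propeller: D = 1.975 m, P = 1.119 m (p = P/D = 0.566582); state ← (V=0, rpm=0)
set_airspeed(66.48): V ← 66.48 m/s
throttle_to(3333): rpm ← 3333
adjust_airspeed(-13.82): V ← 66.48 -13.82 = 52.66 m/s
adjust_airspeed(-14.41): V ← 52.66 -14.41 = 38.25 m/s
set_airspeed(4.82): V ← 4.82 m/s
adjust_throttle(-461): rpm ← 3333 -461 = 2872
final state: V = 4.82 m/s, rpm = 2872 → n = rpm/60 = 47.866667 rev/s
target J* = 0.2365; solve J* = V/(n·D) for n: n = V/(J*·D) = 4.82/(0.2365 × 1.975) = 10.319266 rev/s
rpm = 60·n = 619.155940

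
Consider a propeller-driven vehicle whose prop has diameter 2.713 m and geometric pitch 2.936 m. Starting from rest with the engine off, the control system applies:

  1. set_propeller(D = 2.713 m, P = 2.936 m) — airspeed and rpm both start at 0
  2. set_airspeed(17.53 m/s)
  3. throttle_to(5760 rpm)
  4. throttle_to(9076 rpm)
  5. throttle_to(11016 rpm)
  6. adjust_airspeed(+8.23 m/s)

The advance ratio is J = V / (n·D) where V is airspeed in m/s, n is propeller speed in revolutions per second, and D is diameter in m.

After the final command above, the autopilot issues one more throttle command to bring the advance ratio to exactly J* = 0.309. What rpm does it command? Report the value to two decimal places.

set_propeller: D = 2.713 m, P = 2.936 m (p = P/D = 1.082197); state ← (V=0, rpm=0)
set_airspeed(17.53): V ← 17.53 m/s
throttle_to(5760): rpm ← 5760
throttle_to(9076): rpm ← 9076
throttle_to(11016): rpm ← 11016
adjust_airspeed(+8.23): V ← 17.53 +8.23 = 25.76 m/s
final state: V = 25.76 m/s, rpm = 11016 → n = rpm/60 = 183.600000 rev/s
target J* = 0.309; solve J* = V/(n·D) for n: n = V/(J*·D) = 25.76/(0.309 × 2.713) = 30.728233 rev/s
rpm = 60·n = 1843.693973

rpm = 1843.69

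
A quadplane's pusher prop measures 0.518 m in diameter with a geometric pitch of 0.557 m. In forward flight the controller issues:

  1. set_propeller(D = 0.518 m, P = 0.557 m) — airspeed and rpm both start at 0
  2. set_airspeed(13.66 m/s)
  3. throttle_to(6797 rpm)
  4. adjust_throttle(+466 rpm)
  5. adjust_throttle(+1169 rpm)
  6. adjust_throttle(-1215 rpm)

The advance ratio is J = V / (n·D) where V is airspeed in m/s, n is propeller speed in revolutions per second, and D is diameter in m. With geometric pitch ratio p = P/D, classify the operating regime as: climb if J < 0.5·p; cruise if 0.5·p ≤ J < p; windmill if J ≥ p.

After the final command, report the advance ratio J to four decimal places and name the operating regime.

J = 0.2192, regime = climb

set_propeller: D = 0.518 m, P = 0.557 m (p = P/D = 1.075290); state ← (V=0, rpm=0)
set_airspeed(13.66): V ← 13.66 m/s
throttle_to(6797): rpm ← 6797
adjust_throttle(+466): rpm ← 6797 +466 = 7263
adjust_throttle(+1169): rpm ← 7263 +1169 = 8432
adjust_throttle(-1215): rpm ← 8432 -1215 = 7217
final state: V = 13.66 m/s, rpm = 7217 → n = rpm/60 = 120.283333 rev/s
J = V / (n·D) = 13.66 / (120.283333 × 0.518) = 0.219238
regime bands: climb J<0.5376 | cruise [0.5376, 1.0753) | windmill J≥1.0753
J = 0.2192 → climb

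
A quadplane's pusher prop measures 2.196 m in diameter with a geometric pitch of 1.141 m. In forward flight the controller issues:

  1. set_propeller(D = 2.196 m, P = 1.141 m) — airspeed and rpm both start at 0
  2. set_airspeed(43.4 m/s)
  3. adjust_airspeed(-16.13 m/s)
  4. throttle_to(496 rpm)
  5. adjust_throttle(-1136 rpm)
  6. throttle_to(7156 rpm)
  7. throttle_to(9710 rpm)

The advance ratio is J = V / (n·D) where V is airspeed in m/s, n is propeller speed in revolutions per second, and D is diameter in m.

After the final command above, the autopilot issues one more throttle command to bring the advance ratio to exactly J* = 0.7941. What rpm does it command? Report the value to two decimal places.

set_propeller: D = 2.196 m, P = 1.141 m (p = P/D = 0.519581); state ← (V=0, rpm=0)
set_airspeed(43.4): V ← 43.4 m/s
adjust_airspeed(-16.13): V ← 43.4 -16.13 = 27.27 m/s
throttle_to(496): rpm ← 496
adjust_throttle(-1136): rpm ← 496 -1136 = -640
throttle_to(7156): rpm ← 7156
throttle_to(9710): rpm ← 9710
final state: V = 27.27 m/s, rpm = 9710 → n = rpm/60 = 161.833333 rev/s
target J* = 0.7941; solve J* = V/(n·D) for n: n = V/(J*·D) = 27.27/(0.7941 × 2.196) = 15.637870 rev/s
rpm = 60·n = 938.272217

rpm = 938.27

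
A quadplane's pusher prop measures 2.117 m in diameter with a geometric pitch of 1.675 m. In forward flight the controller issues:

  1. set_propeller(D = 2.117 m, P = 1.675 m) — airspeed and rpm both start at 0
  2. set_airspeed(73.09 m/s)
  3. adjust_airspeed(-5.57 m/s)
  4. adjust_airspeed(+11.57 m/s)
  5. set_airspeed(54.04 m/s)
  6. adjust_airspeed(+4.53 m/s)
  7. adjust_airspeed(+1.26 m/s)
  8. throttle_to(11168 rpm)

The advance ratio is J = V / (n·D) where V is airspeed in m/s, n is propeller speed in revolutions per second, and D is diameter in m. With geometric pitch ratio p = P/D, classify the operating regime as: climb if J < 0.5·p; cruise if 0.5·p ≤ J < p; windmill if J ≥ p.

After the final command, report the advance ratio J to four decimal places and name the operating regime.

J = 0.1518, regime = climb

set_propeller: D = 2.117 m, P = 1.675 m (p = P/D = 0.791214); state ← (V=0, rpm=0)
set_airspeed(73.09): V ← 73.09 m/s
adjust_airspeed(-5.57): V ← 73.09 -5.57 = 67.52 m/s
adjust_airspeed(+11.57): V ← 67.52 +11.57 = 79.09 m/s
set_airspeed(54.04): V ← 54.04 m/s
adjust_airspeed(+4.53): V ← 54.04 +4.53 = 58.57 m/s
adjust_airspeed(+1.26): V ← 58.57 +1.26 = 59.83 m/s
throttle_to(11168): rpm ← 11168
final state: V = 59.83 m/s, rpm = 11168 → n = rpm/60 = 186.133333 rev/s
J = V / (n·D) = 59.83 / (186.133333 × 2.117) = 0.151836
regime bands: climb J<0.3956 | cruise [0.3956, 0.7912) | windmill J≥0.7912
J = 0.1518 → climb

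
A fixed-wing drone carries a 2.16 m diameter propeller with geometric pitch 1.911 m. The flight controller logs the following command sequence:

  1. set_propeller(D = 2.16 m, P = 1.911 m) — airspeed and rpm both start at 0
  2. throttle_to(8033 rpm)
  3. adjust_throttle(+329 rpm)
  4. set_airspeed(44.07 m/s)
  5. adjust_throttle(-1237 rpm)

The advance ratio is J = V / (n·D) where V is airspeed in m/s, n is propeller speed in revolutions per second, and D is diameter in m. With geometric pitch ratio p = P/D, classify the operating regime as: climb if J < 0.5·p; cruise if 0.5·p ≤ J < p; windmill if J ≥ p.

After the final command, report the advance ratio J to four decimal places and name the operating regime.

J = 0.1718, regime = climb

set_propeller: D = 2.16 m, P = 1.911 m (p = P/D = 0.884722); state ← (V=0, rpm=0)
throttle_to(8033): rpm ← 8033
adjust_throttle(+329): rpm ← 8033 +329 = 8362
set_airspeed(44.07): V ← 44.07 m/s
adjust_throttle(-1237): rpm ← 8362 -1237 = 7125
final state: V = 44.07 m/s, rpm = 7125 → n = rpm/60 = 118.750000 rev/s
J = V / (n·D) = 44.07 / (118.750000 × 2.16) = 0.171813
regime bands: climb J<0.4424 | cruise [0.4424, 0.8847) | windmill J≥0.8847
J = 0.1718 → climb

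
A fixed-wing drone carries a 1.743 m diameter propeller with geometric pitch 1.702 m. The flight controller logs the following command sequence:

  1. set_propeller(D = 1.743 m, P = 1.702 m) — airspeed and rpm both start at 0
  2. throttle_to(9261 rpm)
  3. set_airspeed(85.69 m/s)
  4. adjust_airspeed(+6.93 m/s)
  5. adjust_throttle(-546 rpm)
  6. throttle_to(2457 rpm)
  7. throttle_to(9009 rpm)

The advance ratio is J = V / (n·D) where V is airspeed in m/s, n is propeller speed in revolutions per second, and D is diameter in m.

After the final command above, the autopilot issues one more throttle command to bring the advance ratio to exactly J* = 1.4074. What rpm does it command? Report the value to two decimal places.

set_propeller: D = 1.743 m, P = 1.702 m (p = P/D = 0.976477); state ← (V=0, rpm=0)
throttle_to(9261): rpm ← 9261
set_airspeed(85.69): V ← 85.69 m/s
adjust_airspeed(+6.93): V ← 85.69 +6.93 = 92.62 m/s
adjust_throttle(-546): rpm ← 9261 -546 = 8715
throttle_to(2457): rpm ← 2457
throttle_to(9009): rpm ← 9009
final state: V = 92.62 m/s, rpm = 9009 → n = rpm/60 = 150.150000 rev/s
target J* = 1.4074; solve J* = V/(n·D) for n: n = V/(J*·D) = 92.62/(1.4074 × 1.743) = 37.756336 rev/s
rpm = 60·n = 2265.380163

rpm = 2265.38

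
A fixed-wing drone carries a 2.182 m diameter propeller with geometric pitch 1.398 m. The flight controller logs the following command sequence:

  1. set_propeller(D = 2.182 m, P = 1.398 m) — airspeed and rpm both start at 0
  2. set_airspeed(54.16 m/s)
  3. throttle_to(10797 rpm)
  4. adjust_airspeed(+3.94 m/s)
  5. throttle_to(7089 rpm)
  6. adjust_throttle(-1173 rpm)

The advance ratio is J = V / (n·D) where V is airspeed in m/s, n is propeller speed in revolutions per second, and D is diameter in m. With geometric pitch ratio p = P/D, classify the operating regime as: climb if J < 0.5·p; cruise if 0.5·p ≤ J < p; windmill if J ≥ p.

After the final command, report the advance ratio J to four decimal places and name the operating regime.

J = 0.2701, regime = climb

set_propeller: D = 2.182 m, P = 1.398 m (p = P/D = 0.640697); state ← (V=0, rpm=0)
set_airspeed(54.16): V ← 54.16 m/s
throttle_to(10797): rpm ← 10797
adjust_airspeed(+3.94): V ← 54.16 +3.94 = 58.1 m/s
throttle_to(7089): rpm ← 7089
adjust_throttle(-1173): rpm ← 7089 -1173 = 5916
final state: V = 58.1 m/s, rpm = 5916 → n = rpm/60 = 98.600000 rev/s
J = V / (n·D) = 58.1 / (98.600000 × 2.182) = 0.270050
regime bands: climb J<0.3203 | cruise [0.3203, 0.6407) | windmill J≥0.6407
J = 0.2701 → climb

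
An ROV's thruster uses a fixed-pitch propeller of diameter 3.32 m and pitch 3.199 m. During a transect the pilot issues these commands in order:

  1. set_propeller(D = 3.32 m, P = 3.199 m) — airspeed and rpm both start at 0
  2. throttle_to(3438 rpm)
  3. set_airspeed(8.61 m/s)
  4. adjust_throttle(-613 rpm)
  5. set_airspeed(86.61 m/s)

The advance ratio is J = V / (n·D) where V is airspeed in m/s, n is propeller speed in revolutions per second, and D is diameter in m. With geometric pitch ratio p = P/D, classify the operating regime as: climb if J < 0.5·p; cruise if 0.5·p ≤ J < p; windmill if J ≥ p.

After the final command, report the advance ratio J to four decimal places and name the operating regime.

set_propeller: D = 3.32 m, P = 3.199 m (p = P/D = 0.963554); state ← (V=0, rpm=0)
throttle_to(3438): rpm ← 3438
set_airspeed(8.61): V ← 8.61 m/s
adjust_throttle(-613): rpm ← 3438 -613 = 2825
set_airspeed(86.61): V ← 86.61 m/s
final state: V = 86.61 m/s, rpm = 2825 → n = rpm/60 = 47.083333 rev/s
J = V / (n·D) = 86.61 / (47.083333 × 3.32) = 0.554068
regime bands: climb J<0.4818 | cruise [0.4818, 0.9636) | windmill J≥0.9636
J = 0.5541 → cruise

J = 0.5541, regime = cruise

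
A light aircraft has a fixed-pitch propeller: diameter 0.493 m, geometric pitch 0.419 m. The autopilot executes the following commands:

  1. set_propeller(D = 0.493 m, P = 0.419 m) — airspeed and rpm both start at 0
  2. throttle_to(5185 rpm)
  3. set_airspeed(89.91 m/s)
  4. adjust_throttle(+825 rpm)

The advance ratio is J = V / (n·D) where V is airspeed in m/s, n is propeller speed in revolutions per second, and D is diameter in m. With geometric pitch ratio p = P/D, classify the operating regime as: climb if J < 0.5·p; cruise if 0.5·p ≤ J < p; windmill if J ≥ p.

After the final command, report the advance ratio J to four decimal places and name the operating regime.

J = 1.8207, regime = windmill

set_propeller: D = 0.493 m, P = 0.419 m (p = P/D = 0.849899); state ← (V=0, rpm=0)
throttle_to(5185): rpm ← 5185
set_airspeed(89.91): V ← 89.91 m/s
adjust_throttle(+825): rpm ← 5185 +825 = 6010
final state: V = 89.91 m/s, rpm = 6010 → n = rpm/60 = 100.166667 rev/s
J = V / (n·D) = 89.91 / (100.166667 × 0.493) = 1.820698
regime bands: climb J<0.4249 | cruise [0.4249, 0.8499) | windmill J≥0.8499
J = 1.8207 → windmill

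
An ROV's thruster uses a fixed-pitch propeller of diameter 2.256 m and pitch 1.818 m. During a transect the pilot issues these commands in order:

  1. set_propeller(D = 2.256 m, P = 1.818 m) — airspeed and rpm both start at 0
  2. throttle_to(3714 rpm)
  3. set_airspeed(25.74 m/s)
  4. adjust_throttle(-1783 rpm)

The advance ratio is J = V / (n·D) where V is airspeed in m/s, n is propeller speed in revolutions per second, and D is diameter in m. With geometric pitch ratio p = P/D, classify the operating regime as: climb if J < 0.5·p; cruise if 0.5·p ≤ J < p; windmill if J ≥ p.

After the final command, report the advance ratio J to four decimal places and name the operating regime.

J = 0.3545, regime = climb

set_propeller: D = 2.256 m, P = 1.818 m (p = P/D = 0.805851); state ← (V=0, rpm=0)
throttle_to(3714): rpm ← 3714
set_airspeed(25.74): V ← 25.74 m/s
adjust_throttle(-1783): rpm ← 3714 -1783 = 1931
final state: V = 25.74 m/s, rpm = 1931 → n = rpm/60 = 32.183333 rev/s
J = V / (n·D) = 25.74 / (32.183333 × 2.256) = 0.354518
regime bands: climb J<0.4029 | cruise [0.4029, 0.8059) | windmill J≥0.8059
J = 0.3545 → climb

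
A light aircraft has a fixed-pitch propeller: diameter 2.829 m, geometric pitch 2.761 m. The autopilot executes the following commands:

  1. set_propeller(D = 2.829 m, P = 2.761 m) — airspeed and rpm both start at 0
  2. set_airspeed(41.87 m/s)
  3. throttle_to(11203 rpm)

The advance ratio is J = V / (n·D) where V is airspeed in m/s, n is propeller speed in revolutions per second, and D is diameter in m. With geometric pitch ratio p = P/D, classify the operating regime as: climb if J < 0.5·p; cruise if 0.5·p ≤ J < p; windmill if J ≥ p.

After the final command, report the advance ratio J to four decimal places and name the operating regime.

set_propeller: D = 2.829 m, P = 2.761 m (p = P/D = 0.975963); state ← (V=0, rpm=0)
set_airspeed(41.87): V ← 41.87 m/s
throttle_to(11203): rpm ← 11203
final state: V = 41.87 m/s, rpm = 11203 → n = rpm/60 = 186.716667 rev/s
J = V / (n·D) = 41.87 / (186.716667 × 2.829) = 0.079266
regime bands: climb J<0.4880 | cruise [0.4880, 0.9760) | windmill J≥0.9760
J = 0.0793 → climb

J = 0.0793, regime = climb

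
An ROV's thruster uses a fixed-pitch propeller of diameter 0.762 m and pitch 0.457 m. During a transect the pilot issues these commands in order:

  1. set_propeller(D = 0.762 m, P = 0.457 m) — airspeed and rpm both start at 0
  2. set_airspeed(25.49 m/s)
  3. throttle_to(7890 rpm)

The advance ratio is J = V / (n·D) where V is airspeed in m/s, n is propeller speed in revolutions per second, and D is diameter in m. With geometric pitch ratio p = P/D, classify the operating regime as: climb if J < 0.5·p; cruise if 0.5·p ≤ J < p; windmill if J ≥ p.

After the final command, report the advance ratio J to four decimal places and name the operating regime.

J = 0.2544, regime = climb

set_propeller: D = 0.762 m, P = 0.457 m (p = P/D = 0.599738); state ← (V=0, rpm=0)
set_airspeed(25.49): V ← 25.49 m/s
throttle_to(7890): rpm ← 7890
final state: V = 25.49 m/s, rpm = 7890 → n = rpm/60 = 131.500000 rev/s
J = V / (n·D) = 25.49 / (131.500000 × 0.762) = 0.254384
regime bands: climb J<0.2999 | cruise [0.2999, 0.5997) | windmill J≥0.5997
J = 0.2544 → climb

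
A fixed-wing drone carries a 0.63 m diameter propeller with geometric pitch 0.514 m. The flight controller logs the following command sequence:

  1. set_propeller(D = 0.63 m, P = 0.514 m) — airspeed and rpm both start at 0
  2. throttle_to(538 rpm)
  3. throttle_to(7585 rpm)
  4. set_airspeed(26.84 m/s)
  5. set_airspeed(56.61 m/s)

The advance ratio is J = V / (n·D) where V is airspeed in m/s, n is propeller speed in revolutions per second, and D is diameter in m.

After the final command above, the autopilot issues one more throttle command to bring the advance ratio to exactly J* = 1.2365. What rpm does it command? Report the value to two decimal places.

rpm = 4360.23

set_propeller: D = 0.63 m, P = 0.514 m (p = P/D = 0.815873); state ← (V=0, rpm=0)
throttle_to(538): rpm ← 538
throttle_to(7585): rpm ← 7585
set_airspeed(26.84): V ← 26.84 m/s
set_airspeed(56.61): V ← 56.61 m/s
final state: V = 56.61 m/s, rpm = 7585 → n = rpm/60 = 126.416667 rev/s
target J* = 1.2365; solve J* = V/(n·D) for n: n = V/(J*·D) = 56.61/(1.2365 × 0.63) = 72.670556 rev/s
rpm = 60·n = 4360.233378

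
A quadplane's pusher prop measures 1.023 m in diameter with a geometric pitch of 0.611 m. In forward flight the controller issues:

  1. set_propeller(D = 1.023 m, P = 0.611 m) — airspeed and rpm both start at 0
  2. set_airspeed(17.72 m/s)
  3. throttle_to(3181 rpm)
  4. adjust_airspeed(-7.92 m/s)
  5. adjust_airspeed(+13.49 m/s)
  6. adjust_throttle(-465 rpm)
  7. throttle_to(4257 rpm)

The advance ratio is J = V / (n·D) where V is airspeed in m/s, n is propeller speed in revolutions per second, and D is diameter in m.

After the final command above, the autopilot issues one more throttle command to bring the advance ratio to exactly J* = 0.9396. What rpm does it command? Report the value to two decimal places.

set_propeller: D = 1.023 m, P = 0.611 m (p = P/D = 0.597263); state ← (V=0, rpm=0)
set_airspeed(17.72): V ← 17.72 m/s
throttle_to(3181): rpm ← 3181
adjust_airspeed(-7.92): V ← 17.72 -7.92 = 9.8 m/s
adjust_airspeed(+13.49): V ← 9.8 +13.49 = 23.29 m/s
adjust_throttle(-465): rpm ← 3181 -465 = 2716
throttle_to(4257): rpm ← 4257
final state: V = 23.29 m/s, rpm = 4257 → n = rpm/60 = 70.950000 rev/s
target J* = 0.9396; solve J* = V/(n·D) for n: n = V/(J*·D) = 23.29/(0.9396 × 1.023) = 24.229857 rev/s
rpm = 60·n = 1453.791406

rpm = 1453.79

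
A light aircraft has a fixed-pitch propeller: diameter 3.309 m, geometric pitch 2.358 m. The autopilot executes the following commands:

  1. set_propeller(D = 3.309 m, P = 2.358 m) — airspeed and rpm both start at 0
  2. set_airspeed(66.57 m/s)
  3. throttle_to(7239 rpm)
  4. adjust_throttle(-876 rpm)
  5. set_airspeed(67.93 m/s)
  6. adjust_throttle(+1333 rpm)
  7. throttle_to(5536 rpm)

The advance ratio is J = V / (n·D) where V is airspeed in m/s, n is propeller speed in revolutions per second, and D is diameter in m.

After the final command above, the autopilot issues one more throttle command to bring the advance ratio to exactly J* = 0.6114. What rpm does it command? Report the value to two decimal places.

rpm = 2014.61

set_propeller: D = 3.309 m, P = 2.358 m (p = P/D = 0.712602); state ← (V=0, rpm=0)
set_airspeed(66.57): V ← 66.57 m/s
throttle_to(7239): rpm ← 7239
adjust_throttle(-876): rpm ← 7239 -876 = 6363
set_airspeed(67.93): V ← 67.93 m/s
adjust_throttle(+1333): rpm ← 6363 +1333 = 7696
throttle_to(5536): rpm ← 5536
final state: V = 67.93 m/s, rpm = 5536 → n = rpm/60 = 92.266667 rev/s
target J* = 0.6114; solve J* = V/(n·D) for n: n = V/(J*·D) = 67.93/(0.6114 × 3.309) = 33.576808 rev/s
rpm = 60·n = 2014.608507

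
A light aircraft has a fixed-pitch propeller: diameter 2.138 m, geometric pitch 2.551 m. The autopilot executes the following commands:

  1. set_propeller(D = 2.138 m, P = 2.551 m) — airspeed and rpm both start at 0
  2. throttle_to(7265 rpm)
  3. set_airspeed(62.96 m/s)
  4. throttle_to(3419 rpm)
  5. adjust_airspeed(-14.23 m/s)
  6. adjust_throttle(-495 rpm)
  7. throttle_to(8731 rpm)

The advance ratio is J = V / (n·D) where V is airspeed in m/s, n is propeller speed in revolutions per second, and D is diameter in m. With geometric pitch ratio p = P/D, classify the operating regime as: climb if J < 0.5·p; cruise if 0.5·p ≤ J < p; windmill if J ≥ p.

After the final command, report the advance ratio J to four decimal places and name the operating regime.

J = 0.1566, regime = climb

set_propeller: D = 2.138 m, P = 2.551 m (p = P/D = 1.193171); state ← (V=0, rpm=0)
throttle_to(7265): rpm ← 7265
set_airspeed(62.96): V ← 62.96 m/s
throttle_to(3419): rpm ← 3419
adjust_airspeed(-14.23): V ← 62.96 -14.23 = 48.73 m/s
adjust_throttle(-495): rpm ← 3419 -495 = 2924
throttle_to(8731): rpm ← 8731
final state: V = 48.73 m/s, rpm = 8731 → n = rpm/60 = 145.516667 rev/s
J = V / (n·D) = 48.73 / (145.516667 × 2.138) = 0.156630
regime bands: climb J<0.5966 | cruise [0.5966, 1.1932) | windmill J≥1.1932
J = 0.1566 → climb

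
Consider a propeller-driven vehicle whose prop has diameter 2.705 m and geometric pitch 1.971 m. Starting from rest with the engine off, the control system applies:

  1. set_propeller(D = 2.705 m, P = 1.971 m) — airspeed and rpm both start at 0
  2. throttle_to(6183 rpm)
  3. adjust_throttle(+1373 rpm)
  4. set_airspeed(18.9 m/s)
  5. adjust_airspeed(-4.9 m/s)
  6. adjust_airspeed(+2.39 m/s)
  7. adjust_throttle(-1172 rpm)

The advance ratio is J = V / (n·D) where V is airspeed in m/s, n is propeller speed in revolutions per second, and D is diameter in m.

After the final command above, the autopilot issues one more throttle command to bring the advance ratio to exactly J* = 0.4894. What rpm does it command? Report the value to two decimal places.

set_propeller: D = 2.705 m, P = 1.971 m (p = P/D = 0.728651); state ← (V=0, rpm=0)
throttle_to(6183): rpm ← 6183
adjust_throttle(+1373): rpm ← 6183 +1373 = 7556
set_airspeed(18.9): V ← 18.9 m/s
adjust_airspeed(-4.9): V ← 18.9 -4.9 = 14 m/s
adjust_airspeed(+2.39): V ← 14 +2.39 = 16.39 m/s
adjust_throttle(-1172): rpm ← 7556 -1172 = 6384
final state: V = 16.39 m/s, rpm = 6384 → n = rpm/60 = 106.400000 rev/s
target J* = 0.4894; solve J* = V/(n·D) for n: n = V/(J*·D) = 16.39/(0.4894 × 2.705) = 12.380772 rev/s
rpm = 60·n = 742.846308

rpm = 742.85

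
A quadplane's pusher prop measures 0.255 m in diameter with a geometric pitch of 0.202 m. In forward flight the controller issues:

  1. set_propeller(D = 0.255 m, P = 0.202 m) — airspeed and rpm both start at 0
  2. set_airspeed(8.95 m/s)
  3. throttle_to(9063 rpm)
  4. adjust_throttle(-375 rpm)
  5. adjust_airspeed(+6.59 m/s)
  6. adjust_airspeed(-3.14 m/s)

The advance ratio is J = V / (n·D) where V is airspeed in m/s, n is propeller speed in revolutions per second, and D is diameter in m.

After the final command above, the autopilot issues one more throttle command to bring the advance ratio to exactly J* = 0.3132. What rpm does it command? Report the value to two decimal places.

set_propeller: D = 0.255 m, P = 0.202 m (p = P/D = 0.792157); state ← (V=0, rpm=0)
set_airspeed(8.95): V ← 8.95 m/s
throttle_to(9063): rpm ← 9063
adjust_throttle(-375): rpm ← 9063 -375 = 8688
adjust_airspeed(+6.59): V ← 8.95 +6.59 = 15.54 m/s
adjust_airspeed(-3.14): V ← 15.54 -3.14 = 12.4 m/s
final state: V = 12.4 m/s, rpm = 8688 → n = rpm/60 = 144.800000 rev/s
target J* = 0.3132; solve J* = V/(n·D) for n: n = V/(J*·D) = 12.4/(0.3132 × 0.255) = 155.260061 rev/s
rpm = 60·n = 9315.603636

rpm = 9315.60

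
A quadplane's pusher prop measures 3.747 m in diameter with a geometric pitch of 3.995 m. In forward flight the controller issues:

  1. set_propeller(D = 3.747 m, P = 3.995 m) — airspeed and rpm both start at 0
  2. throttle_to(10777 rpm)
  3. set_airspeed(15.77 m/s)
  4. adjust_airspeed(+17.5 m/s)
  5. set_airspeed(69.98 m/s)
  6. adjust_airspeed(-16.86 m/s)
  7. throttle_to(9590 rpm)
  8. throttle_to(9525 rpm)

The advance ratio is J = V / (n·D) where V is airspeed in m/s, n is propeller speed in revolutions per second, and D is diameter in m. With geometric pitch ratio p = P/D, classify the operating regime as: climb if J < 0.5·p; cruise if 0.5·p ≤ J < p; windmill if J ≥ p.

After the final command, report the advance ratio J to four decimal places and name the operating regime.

set_propeller: D = 3.747 m, P = 3.995 m (p = P/D = 1.066186); state ← (V=0, rpm=0)
throttle_to(10777): rpm ← 10777
set_airspeed(15.77): V ← 15.77 m/s
adjust_airspeed(+17.5): V ← 15.77 +17.5 = 33.27 m/s
set_airspeed(69.98): V ← 69.98 m/s
adjust_airspeed(-16.86): V ← 69.98 -16.86 = 53.12 m/s
throttle_to(9590): rpm ← 9590
throttle_to(9525): rpm ← 9525
final state: V = 53.12 m/s, rpm = 9525 → n = rpm/60 = 158.750000 rev/s
J = V / (n·D) = 53.12 / (158.750000 × 3.747) = 0.089302
regime bands: climb J<0.5331 | cruise [0.5331, 1.0662) | windmill J≥1.0662
J = 0.0893 → climb

J = 0.0893, regime = climb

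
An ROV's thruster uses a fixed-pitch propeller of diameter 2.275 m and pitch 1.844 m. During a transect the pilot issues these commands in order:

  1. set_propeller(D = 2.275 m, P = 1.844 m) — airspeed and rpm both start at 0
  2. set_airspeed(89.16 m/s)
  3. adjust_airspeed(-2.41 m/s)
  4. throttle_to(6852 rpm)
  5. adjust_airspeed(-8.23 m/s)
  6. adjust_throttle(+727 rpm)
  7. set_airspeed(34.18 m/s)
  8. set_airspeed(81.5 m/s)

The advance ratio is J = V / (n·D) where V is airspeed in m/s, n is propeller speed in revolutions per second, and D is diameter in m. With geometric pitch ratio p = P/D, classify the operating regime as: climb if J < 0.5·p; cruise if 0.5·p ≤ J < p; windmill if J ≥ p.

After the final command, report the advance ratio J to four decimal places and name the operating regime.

set_propeller: D = 2.275 m, P = 1.844 m (p = P/D = 0.810549); state ← (V=0, rpm=0)
set_airspeed(89.16): V ← 89.16 m/s
adjust_airspeed(-2.41): V ← 89.16 -2.41 = 86.75 m/s
throttle_to(6852): rpm ← 6852
adjust_airspeed(-8.23): V ← 86.75 -8.23 = 78.52 m/s
adjust_throttle(+727): rpm ← 6852 +727 = 7579
set_airspeed(34.18): V ← 34.18 m/s
set_airspeed(81.5): V ← 81.5 m/s
final state: V = 81.5 m/s, rpm = 7579 → n = rpm/60 = 126.316667 rev/s
J = V / (n·D) = 81.5 / (126.316667 × 2.275) = 0.283606
regime bands: climb J<0.4053 | cruise [0.4053, 0.8105) | windmill J≥0.8105
J = 0.2836 → climb

J = 0.2836, regime = climb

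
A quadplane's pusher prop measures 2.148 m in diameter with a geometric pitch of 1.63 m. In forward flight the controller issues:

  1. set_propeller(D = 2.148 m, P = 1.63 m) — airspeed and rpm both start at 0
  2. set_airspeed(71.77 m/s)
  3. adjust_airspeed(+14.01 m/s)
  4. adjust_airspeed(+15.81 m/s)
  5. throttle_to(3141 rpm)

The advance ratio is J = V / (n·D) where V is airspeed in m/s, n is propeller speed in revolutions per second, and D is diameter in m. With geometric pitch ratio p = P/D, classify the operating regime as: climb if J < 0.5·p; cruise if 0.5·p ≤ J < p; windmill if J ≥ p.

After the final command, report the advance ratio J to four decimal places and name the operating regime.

J = 0.9034, regime = windmill

set_propeller: D = 2.148 m, P = 1.63 m (p = P/D = 0.758845); state ← (V=0, rpm=0)
set_airspeed(71.77): V ← 71.77 m/s
adjust_airspeed(+14.01): V ← 71.77 +14.01 = 85.78 m/s
adjust_airspeed(+15.81): V ← 85.78 +15.81 = 101.59 m/s
throttle_to(3141): rpm ← 3141
final state: V = 101.59 m/s, rpm = 3141 → n = rpm/60 = 52.350000 rev/s
J = V / (n·D) = 101.59 / (52.350000 × 2.148) = 0.903441
regime bands: climb J<0.3794 | cruise [0.3794, 0.7588) | windmill J≥0.7588
J = 0.9034 → windmill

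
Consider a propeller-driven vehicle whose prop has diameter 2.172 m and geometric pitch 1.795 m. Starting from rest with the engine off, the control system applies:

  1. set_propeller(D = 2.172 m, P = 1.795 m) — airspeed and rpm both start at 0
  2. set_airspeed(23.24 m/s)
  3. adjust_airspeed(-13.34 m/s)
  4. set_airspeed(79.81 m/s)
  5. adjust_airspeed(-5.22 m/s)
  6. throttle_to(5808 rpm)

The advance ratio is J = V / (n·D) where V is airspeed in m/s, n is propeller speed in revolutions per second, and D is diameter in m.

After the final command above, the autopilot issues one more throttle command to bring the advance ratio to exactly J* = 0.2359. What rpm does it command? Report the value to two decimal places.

set_propeller: D = 2.172 m, P = 1.795 m (p = P/D = 0.826427); state ← (V=0, rpm=0)
set_airspeed(23.24): V ← 23.24 m/s
adjust_airspeed(-13.34): V ← 23.24 -13.34 = 9.9 m/s
set_airspeed(79.81): V ← 79.81 m/s
adjust_airspeed(-5.22): V ← 79.81 -5.22 = 74.59 m/s
throttle_to(5808): rpm ← 5808
final state: V = 74.59 m/s, rpm = 5808 → n = rpm/60 = 96.800000 rev/s
target J* = 0.2359; solve J* = V/(n·D) for n: n = V/(J*·D) = 74.59/(0.2359 × 2.172) = 145.577027 rev/s
rpm = 60·n = 8734.621609

rpm = 8734.62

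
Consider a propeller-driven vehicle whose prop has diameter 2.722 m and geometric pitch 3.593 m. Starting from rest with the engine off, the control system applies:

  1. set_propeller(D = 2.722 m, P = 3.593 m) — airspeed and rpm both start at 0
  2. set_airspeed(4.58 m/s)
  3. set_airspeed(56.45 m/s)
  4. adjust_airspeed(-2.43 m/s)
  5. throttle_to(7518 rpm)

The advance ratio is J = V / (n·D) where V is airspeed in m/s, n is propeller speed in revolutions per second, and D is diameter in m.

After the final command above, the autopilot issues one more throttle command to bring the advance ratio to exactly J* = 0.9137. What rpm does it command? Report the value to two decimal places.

rpm = 1303.21

set_propeller: D = 2.722 m, P = 3.593 m (p = P/D = 1.319985); state ← (V=0, rpm=0)
set_airspeed(4.58): V ← 4.58 m/s
set_airspeed(56.45): V ← 56.45 m/s
adjust_airspeed(-2.43): V ← 56.45 -2.43 = 54.02 m/s
throttle_to(7518): rpm ← 7518
final state: V = 54.02 m/s, rpm = 7518 → n = rpm/60 = 125.300000 rev/s
target J* = 0.9137; solve J* = V/(n·D) for n: n = V/(J*·D) = 54.02/(0.9137 × 2.722) = 21.720151 rev/s
rpm = 60·n = 1303.209042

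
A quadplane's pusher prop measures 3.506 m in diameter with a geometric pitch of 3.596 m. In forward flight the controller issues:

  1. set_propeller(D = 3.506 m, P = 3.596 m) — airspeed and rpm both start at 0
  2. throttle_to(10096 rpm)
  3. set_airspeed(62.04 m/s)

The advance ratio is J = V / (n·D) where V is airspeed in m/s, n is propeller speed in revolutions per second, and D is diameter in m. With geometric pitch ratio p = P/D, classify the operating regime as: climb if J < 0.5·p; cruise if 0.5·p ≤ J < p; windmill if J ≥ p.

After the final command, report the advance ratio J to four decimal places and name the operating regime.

set_propeller: D = 3.506 m, P = 3.596 m (p = P/D = 1.025670); state ← (V=0, rpm=0)
throttle_to(10096): rpm ← 10096
set_airspeed(62.04): V ← 62.04 m/s
final state: V = 62.04 m/s, rpm = 10096 → n = rpm/60 = 168.266667 rev/s
J = V / (n·D) = 62.04 / (168.266667 × 3.506) = 0.105163
regime bands: climb J<0.5128 | cruise [0.5128, 1.0257) | windmill J≥1.0257
J = 0.1052 → climb

J = 0.1052, regime = climb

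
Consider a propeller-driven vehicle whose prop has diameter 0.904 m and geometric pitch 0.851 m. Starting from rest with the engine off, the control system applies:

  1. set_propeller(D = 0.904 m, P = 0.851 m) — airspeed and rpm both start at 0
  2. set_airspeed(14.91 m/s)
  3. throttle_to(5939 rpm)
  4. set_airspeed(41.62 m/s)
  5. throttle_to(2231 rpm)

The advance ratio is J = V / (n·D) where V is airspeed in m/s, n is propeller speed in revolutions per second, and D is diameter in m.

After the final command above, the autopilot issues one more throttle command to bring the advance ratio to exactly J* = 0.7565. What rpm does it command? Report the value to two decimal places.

set_propeller: D = 0.904 m, P = 0.851 m (p = P/D = 0.941372); state ← (V=0, rpm=0)
set_airspeed(14.91): V ← 14.91 m/s
throttle_to(5939): rpm ← 5939
set_airspeed(41.62): V ← 41.62 m/s
throttle_to(2231): rpm ← 2231
final state: V = 41.62 m/s, rpm = 2231 → n = rpm/60 = 37.183333 rev/s
target J* = 0.7565; solve J* = V/(n·D) for n: n = V/(J*·D) = 41.62/(0.7565 × 0.904) = 60.858986 rev/s
rpm = 60·n = 3651.539168

rpm = 3651.54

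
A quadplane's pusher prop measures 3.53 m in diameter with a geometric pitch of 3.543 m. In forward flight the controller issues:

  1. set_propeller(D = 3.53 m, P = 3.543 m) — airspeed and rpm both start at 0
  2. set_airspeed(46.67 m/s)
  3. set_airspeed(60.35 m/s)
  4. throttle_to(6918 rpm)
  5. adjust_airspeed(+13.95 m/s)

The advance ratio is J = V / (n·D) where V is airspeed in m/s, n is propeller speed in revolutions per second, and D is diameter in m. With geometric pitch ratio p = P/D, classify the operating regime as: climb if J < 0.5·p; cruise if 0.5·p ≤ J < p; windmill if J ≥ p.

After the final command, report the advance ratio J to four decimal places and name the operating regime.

J = 0.1826, regime = climb

set_propeller: D = 3.53 m, P = 3.543 m (p = P/D = 1.003683); state ← (V=0, rpm=0)
set_airspeed(46.67): V ← 46.67 m/s
set_airspeed(60.35): V ← 60.35 m/s
throttle_to(6918): rpm ← 6918
adjust_airspeed(+13.95): V ← 60.35 +13.95 = 74.3 m/s
final state: V = 74.3 m/s, rpm = 6918 → n = rpm/60 = 115.300000 rev/s
J = V / (n·D) = 74.3 / (115.300000 × 3.53) = 0.182551
regime bands: climb J<0.5018 | cruise [0.5018, 1.0037) | windmill J≥1.0037
J = 0.1826 → climb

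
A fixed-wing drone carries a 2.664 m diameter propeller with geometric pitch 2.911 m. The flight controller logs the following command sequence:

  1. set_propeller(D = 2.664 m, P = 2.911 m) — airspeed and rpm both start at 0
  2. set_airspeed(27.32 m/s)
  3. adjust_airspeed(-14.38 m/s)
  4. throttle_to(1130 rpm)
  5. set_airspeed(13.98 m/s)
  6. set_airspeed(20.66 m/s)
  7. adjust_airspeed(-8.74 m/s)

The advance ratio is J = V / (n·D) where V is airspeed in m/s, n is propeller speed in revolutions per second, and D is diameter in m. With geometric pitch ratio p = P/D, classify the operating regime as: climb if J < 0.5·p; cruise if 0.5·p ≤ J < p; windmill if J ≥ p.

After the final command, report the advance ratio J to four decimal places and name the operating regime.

set_propeller: D = 2.664 m, P = 2.911 m (p = P/D = 1.092718); state ← (V=0, rpm=0)
set_airspeed(27.32): V ← 27.32 m/s
adjust_airspeed(-14.38): V ← 27.32 -14.38 = 12.94 m/s
throttle_to(1130): rpm ← 1130
set_airspeed(13.98): V ← 13.98 m/s
set_airspeed(20.66): V ← 20.66 m/s
adjust_airspeed(-8.74): V ← 20.66 -8.74 = 11.92 m/s
final state: V = 11.92 m/s, rpm = 1130 → n = rpm/60 = 18.833333 rev/s
J = V / (n·D) = 11.92 / (18.833333 × 2.664) = 0.237583
regime bands: climb J<0.5464 | cruise [0.5464, 1.0927) | windmill J≥1.0927
J = 0.2376 → climb

J = 0.2376, regime = climb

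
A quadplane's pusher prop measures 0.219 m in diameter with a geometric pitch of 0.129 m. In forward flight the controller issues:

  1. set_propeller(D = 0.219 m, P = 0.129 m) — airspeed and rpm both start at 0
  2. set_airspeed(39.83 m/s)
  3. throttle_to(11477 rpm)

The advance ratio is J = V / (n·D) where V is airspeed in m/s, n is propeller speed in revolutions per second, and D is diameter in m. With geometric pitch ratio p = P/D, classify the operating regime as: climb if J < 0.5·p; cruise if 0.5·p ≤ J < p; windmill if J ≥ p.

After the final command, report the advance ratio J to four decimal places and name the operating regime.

set_propeller: D = 0.219 m, P = 0.129 m (p = P/D = 0.589041); state ← (V=0, rpm=0)
set_airspeed(39.83): V ← 39.83 m/s
throttle_to(11477): rpm ← 11477
final state: V = 39.83 m/s, rpm = 11477 → n = rpm/60 = 191.283333 rev/s
J = V / (n·D) = 39.83 / (191.283333 × 0.219) = 0.950800
regime bands: climb J<0.2945 | cruise [0.2945, 0.5890) | windmill J≥0.5890
J = 0.9508 → windmill

J = 0.9508, regime = windmill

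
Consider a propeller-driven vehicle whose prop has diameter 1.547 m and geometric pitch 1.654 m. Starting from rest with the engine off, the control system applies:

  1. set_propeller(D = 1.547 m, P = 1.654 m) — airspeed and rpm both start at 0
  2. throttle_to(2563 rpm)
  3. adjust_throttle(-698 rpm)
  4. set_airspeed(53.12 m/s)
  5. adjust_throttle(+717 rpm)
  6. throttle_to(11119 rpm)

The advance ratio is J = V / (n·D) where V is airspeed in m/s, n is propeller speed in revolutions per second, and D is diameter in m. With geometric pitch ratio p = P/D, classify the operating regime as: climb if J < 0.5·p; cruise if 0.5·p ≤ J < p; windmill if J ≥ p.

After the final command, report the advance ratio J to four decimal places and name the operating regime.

set_propeller: D = 1.547 m, P = 1.654 m (p = P/D = 1.069166); state ← (V=0, rpm=0)
throttle_to(2563): rpm ← 2563
adjust_throttle(-698): rpm ← 2563 -698 = 1865
set_airspeed(53.12): V ← 53.12 m/s
adjust_throttle(+717): rpm ← 1865 +717 = 2582
throttle_to(11119): rpm ← 11119
final state: V = 53.12 m/s, rpm = 11119 → n = rpm/60 = 185.316667 rev/s
J = V / (n·D) = 53.12 / (185.316667 × 1.547) = 0.185291
regime bands: climb J<0.5346 | cruise [0.5346, 1.0692) | windmill J≥1.0692
J = 0.1853 → climb

J = 0.1853, regime = climb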